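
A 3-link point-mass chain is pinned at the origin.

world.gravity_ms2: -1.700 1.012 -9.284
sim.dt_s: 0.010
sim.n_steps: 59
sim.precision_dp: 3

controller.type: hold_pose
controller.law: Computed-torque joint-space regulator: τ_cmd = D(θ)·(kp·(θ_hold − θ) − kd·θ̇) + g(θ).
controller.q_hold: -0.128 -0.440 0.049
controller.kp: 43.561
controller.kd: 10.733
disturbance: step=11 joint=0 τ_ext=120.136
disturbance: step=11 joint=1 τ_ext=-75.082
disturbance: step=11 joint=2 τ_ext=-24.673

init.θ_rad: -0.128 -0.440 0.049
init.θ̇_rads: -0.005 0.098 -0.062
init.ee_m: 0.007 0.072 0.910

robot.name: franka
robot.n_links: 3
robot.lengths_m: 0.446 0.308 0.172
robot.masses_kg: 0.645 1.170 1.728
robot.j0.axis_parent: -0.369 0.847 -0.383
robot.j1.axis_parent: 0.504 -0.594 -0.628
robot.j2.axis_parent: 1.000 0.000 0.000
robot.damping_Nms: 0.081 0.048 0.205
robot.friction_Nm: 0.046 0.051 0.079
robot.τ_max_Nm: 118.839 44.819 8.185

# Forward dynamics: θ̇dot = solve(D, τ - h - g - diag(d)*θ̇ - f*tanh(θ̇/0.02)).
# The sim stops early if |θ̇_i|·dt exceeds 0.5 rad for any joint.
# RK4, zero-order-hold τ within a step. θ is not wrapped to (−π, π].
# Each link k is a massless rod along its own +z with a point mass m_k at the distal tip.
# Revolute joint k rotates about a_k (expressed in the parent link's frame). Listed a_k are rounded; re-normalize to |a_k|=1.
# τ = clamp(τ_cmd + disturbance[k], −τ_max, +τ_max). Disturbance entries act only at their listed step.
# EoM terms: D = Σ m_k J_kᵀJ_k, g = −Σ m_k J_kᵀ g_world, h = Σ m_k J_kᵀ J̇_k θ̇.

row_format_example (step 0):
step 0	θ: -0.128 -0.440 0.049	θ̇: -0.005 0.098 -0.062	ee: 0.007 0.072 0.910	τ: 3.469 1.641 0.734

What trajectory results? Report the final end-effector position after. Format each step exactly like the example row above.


step 1	θ: -0.128 -0.439 0.049	θ̇: -0.013 0.057 -0.004	ee: 0.006 0.072 0.910	τ: 3.423 1.663 0.730
step 2	θ: -0.128 -0.439 0.049	θ̇: -0.014 0.044 0.003	ee: 0.006 0.072 0.910	τ: 3.377 1.684 0.733
step 3	θ: -0.128 -0.438 0.049	θ̇: -0.013 0.035 0.004	ee: 0.006 0.072 0.910	τ: 3.334 1.704 0.738
step 4	θ: -0.129 -0.438 0.049	θ̇: -0.012 0.027 0.004	ee: 0.006 0.071 0.910	τ: 3.292 1.723 0.742
step 5	θ: -0.129 -0.438 0.049	θ̇: -0.012 0.021 0.003	ee: 0.006 0.071 0.910	τ: 3.253 1.742 0.746
step 6	θ: -0.129 -0.438 0.049	θ̇: -0.011 0.016 0.003	ee: 0.006 0.071 0.910	τ: 3.215 1.759 0.750
step 7	θ: -0.129 -0.438 0.049	θ̇: -0.009 0.011 0.002	ee: 0.005 0.071 0.910	τ: 3.179 1.774 0.753
step 8	θ: -0.129 -0.437 0.049	θ̇: -0.008 0.008 0.001	ee: 0.005 0.071 0.910	τ: 3.145 1.789 0.755
step 9	θ: -0.129 -0.437 0.049	θ̇: -0.007 0.006 -0.001	ee: 0.005 0.071 0.911	τ: 3.114 1.802 0.758
step 10	θ: -0.129 -0.437 0.049	θ̇: -0.006 0.005 -0.002	ee: 0.005 0.071 0.911	τ: 3.083 1.813 0.759
step 11	θ: -0.129 -0.437 0.049	θ̇: -0.004 0.004 -0.003	ee: 0.005 0.071 0.911	τ: 118.839 -44.819 -8.185
step 12	θ: -0.127 -0.439 0.043	θ̇: 0.488 -0.263 -1.160	ee: 0.007 0.073 0.910	τ: -9.705 6.964 1.739
step 13	θ: -0.122 -0.441 0.033	θ̇: 0.414 -0.306 -0.889	ee: 0.011 0.077 0.910	τ: -8.953 6.662 1.672
step 14	θ: -0.118 -0.445 0.025	θ̇: 0.351 -0.331 -0.668	ee: 0.014 0.081 0.909	τ: -8.229 6.374 1.609
step 15	θ: -0.115 -0.448 0.019	θ̇: 0.296 -0.341 -0.488	ee: 0.017 0.084 0.908	τ: -7.533 6.101 1.551
step 16	θ: -0.112 -0.451 0.015	θ̇: 0.248 -0.339 -0.342	ee: 0.019 0.086 0.908	τ: -6.864 5.841 1.495
step 17	θ: -0.110 -0.455 0.012	θ̇: 0.206 -0.329 -0.224	ee: 0.022 0.088 0.907	τ: -6.224 5.593 1.443
step 18	θ: -0.108 -0.458 0.011	θ̇: 0.169 -0.311 -0.129	ee: 0.024 0.090 0.907	τ: -5.611 5.357 1.395
step 19	θ: -0.107 -0.461 0.010	θ̇: 0.137 -0.290 -0.054	ee: 0.025 0.092 0.906	τ: -5.026 5.133 1.349
step 20	θ: -0.106 -0.464 0.010	θ̇: 0.110 -0.258 -0.007	ee: 0.027 0.093 0.906	τ: -4.468 4.919 1.308
step 21	θ: -0.105 -0.466 0.010	θ̇: 0.092 -0.210 -0.002	ee: 0.028 0.094 0.906	τ: -3.937 4.714 1.275
step 22	θ: -0.104 -0.468 0.010	θ̇: 0.075 -0.165 -0.000	ee: 0.029 0.095 0.906	τ: -3.434 4.520 1.245
step 23	θ: -0.103 -0.469 0.010	θ̇: 0.059 -0.124 0.001	ee: 0.030 0.096 0.905	τ: -2.956 4.334 1.217
step 24	θ: -0.103 -0.470 0.010	θ̇: 0.045 -0.086 0.002	ee: 0.031 0.096 0.905	τ: -2.503 4.156 1.190
step 25	θ: -0.102 -0.471 0.010	θ̇: 0.032 -0.052 0.002	ee: 0.031 0.097 0.905	τ: -2.076 3.988 1.165
step 26	θ: -0.102 -0.472 0.010	θ̇: 0.021 -0.022 0.003	ee: 0.031 0.097 0.905	τ: -1.673 3.828 1.142
step 27	θ: -0.102 -0.472 0.010	θ̇: 0.009 0.001 0.009	ee: 0.031 0.097 0.905	τ: -1.294 3.680 1.120
step 28	θ: -0.102 -0.471 0.010	θ̇: -0.003 0.019 0.013	ee: 0.031 0.097 0.905	τ: -0.940 3.544 1.101
step 29	θ: -0.102 -0.471 0.010	θ̇: -0.012 0.035 0.013	ee: 0.031 0.097 0.905	τ: -0.610 3.418 1.085
step 30	θ: -0.102 -0.471 0.010	θ̇: -0.021 0.050 0.013	ee: 0.031 0.096 0.905	τ: -0.301 3.299 1.071
step 31	θ: -0.102 -0.470 0.010	θ̇: -0.028 0.064 0.012	ee: 0.031 0.096 0.905	τ: -0.013 3.188 1.056
step 32	θ: -0.102 -0.470 0.010	θ̇: -0.035 0.075 0.012	ee: 0.031 0.096 0.905	τ: 0.256 3.083 1.043
step 33	θ: -0.103 -0.469 0.010	θ̇: -0.040 0.085 0.012	ee: 0.030 0.095 0.905	τ: 0.507 2.984 1.030
step 34	θ: -0.103 -0.468 0.010	θ̇: -0.045 0.094 0.012	ee: 0.030 0.095 0.906	τ: 0.741 2.891 1.019
step 35	θ: -0.104 -0.467 0.011	θ̇: -0.050 0.101 0.012	ee: 0.029 0.095 0.906	τ: 0.959 2.804 1.007
step 36	θ: -0.104 -0.466 0.011	θ̇: -0.053 0.107 0.012	ee: 0.028 0.094 0.906	τ: 1.161 2.723 0.997
step 37	θ: -0.105 -0.465 0.011	θ̇: -0.056 0.112 0.012	ee: 0.028 0.094 0.906	τ: 1.349 2.647 0.987
step 38	θ: -0.105 -0.464 0.011	θ̇: -0.058 0.116 0.012	ee: 0.027 0.093 0.906	τ: 1.522 2.576 0.978
step 39	θ: -0.106 -0.462 0.011	θ̇: -0.060 0.119 0.012	ee: 0.026 0.092 0.906	τ: 1.683 2.510 0.969
step 40	θ: -0.107 -0.461 0.011	θ̇: -0.062 0.121 0.012	ee: 0.026 0.092 0.906	τ: 1.831 2.448 0.961
step 41	θ: -0.107 -0.460 0.011	θ̇: -0.063 0.123 0.012	ee: 0.025 0.091 0.907	τ: 1.967 2.391 0.954
step 42	θ: -0.108 -0.459 0.011	θ̇: -0.063 0.123 0.012	ee: 0.024 0.091 0.907	τ: 2.092 2.338 0.947
step 43	θ: -0.108 -0.458 0.011	θ̇: -0.064 0.123 0.012	ee: 0.024 0.090 0.907	τ: 2.207 2.289 0.941
step 44	θ: -0.109 -0.456 0.012	θ̇: -0.064 0.123 0.012	ee: 0.023 0.089 0.907	τ: 2.311 2.244 0.935
step 45	θ: -0.110 -0.455 0.012	θ̇: -0.064 0.122 0.012	ee: 0.022 0.089 0.907	τ: 2.406 2.203 0.929
step 46	θ: -0.110 -0.454 0.012	θ̇: -0.063 0.120 0.012	ee: 0.021 0.088 0.907	τ: 2.492 2.165 0.924
step 47	θ: -0.111 -0.453 0.012	θ̇: -0.062 0.118 0.011	ee: 0.021 0.088 0.907	τ: 2.570 2.130 0.919
step 48	θ: -0.112 -0.452 0.012	θ̇: -0.061 0.116 0.011	ee: 0.020 0.087 0.908	τ: 2.641 2.098 0.915
step 49	θ: -0.112 -0.450 0.012	θ̇: -0.060 0.114 0.011	ee: 0.019 0.086 0.908	τ: 2.704 2.069 0.911
step 50	θ: -0.113 -0.449 0.012	θ̇: -0.059 0.111 0.011	ee: 0.019 0.086 0.908	τ: 2.761 2.042 0.908
step 51	θ: -0.113 -0.448 0.012	θ̇: -0.058 0.108 0.011	ee: 0.018 0.085 0.908	τ: 2.811 2.019 0.904
step 52	θ: -0.114 -0.447 0.013	θ̇: -0.056 0.105 0.011	ee: 0.017 0.085 0.908	τ: 2.855 1.997 0.901
step 53	θ: -0.115 -0.446 0.013	θ̇: -0.055 0.101 0.011	ee: 0.017 0.084 0.908	τ: 2.894 1.978 0.899
step 54	θ: -0.115 -0.445 0.013	θ̇: -0.053 0.098 0.011	ee: 0.016 0.084 0.908	τ: 2.928 1.960 0.896
step 55	θ: -0.116 -0.444 0.013	θ̇: -0.052 0.094 0.011	ee: 0.015 0.083 0.909	τ: 2.957 1.945 0.894
step 56	θ: -0.116 -0.443 0.013	θ̇: -0.050 0.091 0.011	ee: 0.015 0.083 0.909	τ: 2.982 1.931 0.892
step 57	θ: -0.117 -0.442 0.013	θ̇: -0.048 0.087 0.011	ee: 0.014 0.082 0.909	τ: 3.003 1.920 0.890
step 58	θ: -0.117 -0.441 0.013	θ̇: -0.046 0.084 0.011	ee: 0.014 0.082 0.909	τ: 3.021 1.909 0.889
step 59	θ: -0.118 -0.441 0.013	θ̇: -0.045 0.080 0.011	ee: 0.013 0.082 0.909
final ee position (m): 0.013 0.082 0.909


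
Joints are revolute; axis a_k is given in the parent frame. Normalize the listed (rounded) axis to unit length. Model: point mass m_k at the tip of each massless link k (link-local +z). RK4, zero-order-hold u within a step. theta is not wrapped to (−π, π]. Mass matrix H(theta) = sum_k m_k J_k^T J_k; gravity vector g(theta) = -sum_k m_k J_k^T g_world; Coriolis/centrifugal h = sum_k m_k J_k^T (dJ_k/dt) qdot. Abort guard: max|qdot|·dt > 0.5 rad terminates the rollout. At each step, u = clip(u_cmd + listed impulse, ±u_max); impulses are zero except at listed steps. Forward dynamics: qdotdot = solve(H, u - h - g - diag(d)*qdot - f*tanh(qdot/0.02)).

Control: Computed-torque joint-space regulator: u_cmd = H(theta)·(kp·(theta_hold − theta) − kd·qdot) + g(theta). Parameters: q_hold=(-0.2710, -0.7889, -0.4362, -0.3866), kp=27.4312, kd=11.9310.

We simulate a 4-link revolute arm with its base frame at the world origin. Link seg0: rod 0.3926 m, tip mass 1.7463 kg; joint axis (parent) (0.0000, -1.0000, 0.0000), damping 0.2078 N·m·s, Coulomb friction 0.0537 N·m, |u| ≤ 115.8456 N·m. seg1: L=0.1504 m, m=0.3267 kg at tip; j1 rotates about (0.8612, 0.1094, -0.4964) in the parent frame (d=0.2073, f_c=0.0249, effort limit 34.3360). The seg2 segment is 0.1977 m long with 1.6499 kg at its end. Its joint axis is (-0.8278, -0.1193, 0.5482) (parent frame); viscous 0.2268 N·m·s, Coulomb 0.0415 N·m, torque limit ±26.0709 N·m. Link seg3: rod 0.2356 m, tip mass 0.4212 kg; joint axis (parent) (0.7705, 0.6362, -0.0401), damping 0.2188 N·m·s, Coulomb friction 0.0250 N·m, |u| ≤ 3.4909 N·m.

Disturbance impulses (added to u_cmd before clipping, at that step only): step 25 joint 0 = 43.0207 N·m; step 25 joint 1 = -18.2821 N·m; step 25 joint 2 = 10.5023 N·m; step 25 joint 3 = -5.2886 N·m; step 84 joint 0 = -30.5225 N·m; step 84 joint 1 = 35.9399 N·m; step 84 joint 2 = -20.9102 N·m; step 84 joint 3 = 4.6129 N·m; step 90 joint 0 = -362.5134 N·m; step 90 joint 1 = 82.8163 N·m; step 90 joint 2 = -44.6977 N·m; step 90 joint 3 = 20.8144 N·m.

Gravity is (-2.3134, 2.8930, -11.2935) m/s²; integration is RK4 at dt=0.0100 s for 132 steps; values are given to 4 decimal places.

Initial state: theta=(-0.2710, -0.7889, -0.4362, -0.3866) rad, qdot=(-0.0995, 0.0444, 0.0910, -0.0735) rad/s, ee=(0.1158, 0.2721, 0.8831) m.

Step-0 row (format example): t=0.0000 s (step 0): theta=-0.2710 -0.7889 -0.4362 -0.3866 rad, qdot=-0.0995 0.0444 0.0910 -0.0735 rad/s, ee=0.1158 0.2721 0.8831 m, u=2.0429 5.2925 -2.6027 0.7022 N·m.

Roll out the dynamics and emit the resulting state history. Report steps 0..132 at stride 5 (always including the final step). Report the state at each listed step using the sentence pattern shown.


t=0.0500 s (step 5): theta=-0.2746 -0.7889 -0.4353 -0.3882 rad, qdot=-0.0477 0.0274 0.0636 0.0107 rad/s, ee=0.1185 0.2725 0.8824 m, u=1.4161 5.3649 -2.6315 0.7122 N·m.
t=0.1000 s (step 10): theta=-0.2763 -0.7891 -0.4352 -0.3884 rad, qdot=-0.0183 0.0294 0.0569 0.0182 rad/s, ee=0.1199 0.2727 0.8822 m, u=1.0221 5.4108 -2.6520 0.7261 N·m.
t=0.1500 s (step 15): theta=-0.2768 -0.7893 -0.4354 -0.3885 rad, qdot=-0.0024 0.0303 0.0532 0.0182 rad/s, ee=0.1203 0.2727 0.8821 m, u=0.7831 5.4402 -2.6655 0.7355 N·m.
t=0.2000 s (step 20): theta=-0.2768 -0.7894 -0.4357 -0.3885 rad, qdot=0.0054 0.0301 0.0514 0.0175 rad/s, ee=0.1203 0.2727 0.8821 m, u=0.6431 5.4589 -2.6741 0.7414 N·m.
t=0.2500 s (step 25): theta=-0.2765 -0.7896 -0.4361 -0.3886 rad, qdot=0.0090 0.0298 0.0508 0.0171 rad/s, ee=0.1201 0.2726 0.8821 m, u=43.5797 -12.8113 7.8228 -3.4909 N·m.
t=0.3000 s (step 30): theta=-0.2688 -0.8051 -0.4310 -0.3957 rad, qdot=0.1292 -0.2498 0.0834 -0.0596 rad/s, ee=0.1072 0.2802 0.8788 m, u=-3.1706 7.0120 -3.5713 1.0734 N·m.
t=0.3500 s (step 35): theta=-0.2641 -0.8142 -0.4292 -0.3968 rad, qdot=0.0643 -0.0916 0.0596 0.0078 rad/s, ee=0.1002 0.2840 0.8771 m, u=-1.9208 6.4599 -3.2567 0.9428 N·m.
t=0.4000 s (step 40): theta=-0.2620 -0.8173 -0.4284 -0.3970 rad, qdot=0.0251 0.0052 0.0583 0.0143 rad/s, ee=0.0974 0.2852 0.8766 m, u=-1.1285 6.1230 -3.0664 0.8709 N·m.
t=0.4500 s (step 45): theta=-0.2614 -0.8175 -0.4287 -0.3971 rad, qdot=0.0028 0.0457 0.0438 0.0215 rad/s, ee=0.0969 0.2852 0.8766 m, u=-0.6354 5.9194 -2.9493 0.8270 N·m.
t=0.5000 s (step 50): theta=-0.2617 -0.8165 -0.4299 -0.3969 rad, qdot=-0.0086 0.0585 0.0239 0.0224 rad/s, ee=0.0976 0.2846 0.8770 m, u=-0.3366 5.7923 -2.8741 0.8007 N·m.
t=0.5500 s (step 55): theta=-0.2623 -0.8150 -0.4317 -0.3967 rad, qdot=-0.0140 0.0589 0.0078 0.0196 rad/s, ee=0.0989 0.2836 0.8775 m, u=-0.1512 5.7132 -2.8258 0.7854 N·m.
t=0.6000 s (step 60): theta=-0.2631 -0.8133 -0.4337 -0.3966 rad, qdot=-0.0160 0.0591 0.0048 0.0173 rad/s, ee=0.1004 0.2825 0.8780 m, u=-0.0318 5.6624 -2.7942 0.7767 N·m.
t=0.6500 s (step 65): theta=-0.2640 -0.8116 -0.4356 -0.3965 rad, qdot=-0.0160 0.0577 0.0062 0.0172 rad/s, ee=0.1019 0.2814 0.8785 m, u=0.0478 5.6279 -2.7719 0.7711 N·m.
t=0.7000 s (step 70): theta=-0.2648 -0.8101 -0.4375 -0.3964 rad, qdot=-0.0151 0.0554 0.0092 0.0179 rad/s, ee=0.1034 0.2803 0.8790 m, u=0.1028 5.6032 -2.7554 0.7674 N·m.
t=0.7500 s (step 75): theta=-0.2656 -0.8087 -0.4393 -0.3963 rad, qdot=-0.0136 0.0539 0.0145 0.0192 rad/s, ee=0.1048 0.2794 0.8794 m, u=0.1425 5.5844 -2.7424 0.7648 N·m.
t=0.8000 s (step 80): theta=-0.2663 -0.8074 -0.4410 -0.3961 rad, qdot=-0.0120 0.0535 0.0215 0.0207 rad/s, ee=0.1060 0.2785 0.8798 m, u=0.1724 5.5689 -2.7315 0.7629 N·m.
t=0.8500 s (step 85): theta=-0.2684 -0.8274 -0.4920 -0.4165 rad, qdot=-0.2705 -3.2828 -8.2991 -3.5592 rad/s, ee=0.1074 0.2746 0.8800 m, u=3.9453 1.9739 -0.2507 0.3758 N·m.
t=0.9000 s (step 90): theta=-0.2727 -0.8262 -0.5782 -0.4642 rad, qdot=-0.0325 0.5765 -0.1365 -0.1235 rad/s, ee=0.1162 0.2569 0.8849 m, u=-115.8456 34.3360 -26.0709 3.4909 N·m.
t=0.9500 s (step 95): theta=-0.3084 -0.9158 -0.8433 -0.5873 rad, qdot=-0.4538 0.4269 -0.8199 -0.5913 rad/s, ee=0.1429 0.2333 0.8785 m, u=11.9770 0.9283 0.2402 0.0933 N·m.
t=1.0000 s (step 100): theta=-0.3235 -0.8924 -0.8519 -0.5940 rad, qdot=-0.1903 0.3119 0.0163 0.0519 rad/s, ee=0.1614 0.2235 0.8797 m, u=7.9761 2.4118 -0.5740 0.3581 N·m.
t=1.0500 s (step 105): theta=-0.3294 -0.8847 -0.8507 -0.5905 rad, qdot=-0.0575 0.0342 0.0390 0.0775 rad/s, ee=0.1687 0.2205 0.8801 m, u=5.4443 3.3277 -1.0512 0.5551 N·m.
t=1.1000 s (step 110): theta=-0.3302 -0.8854 -0.8463 -0.5867 rad, qdot=0.0197 -0.0469 0.1349 0.0680 rad/s, ee=0.1693 0.2215 0.8799 m, u=3.8483 3.8873 -1.3575 0.6783 N·m.
t=1.1500 s (step 115): theta=-0.3282 -0.8890 -0.8386 -0.5838 rad, qdot=0.0578 -0.0910 0.1676 0.0529 rad/s, ee=0.1662 0.2245 0.8794 m, u=2.8528 4.2467 -1.5618 0.7539 N·m.
t=1.2000 s (step 120): theta=-0.3248 -0.8941 -0.8299 -0.5813 rad, qdot=0.0753 -0.1093 0.1763 0.0461 rad/s, ee=0.1614 0.2284 0.8788 m, u=2.2007 4.4871 -1.7044 0.8002 N·m.
t=1.2500 s (step 125): theta=-0.3208 -0.8996 -0.8212 -0.5791 rad, qdot=0.0808 -0.1121 0.1737 0.0430 rad/s, ee=0.1559 0.2325 0.8781 m, u=1.7644 4.6528 -1.8076 0.8286 N·m.
t=1.3000 s (step 130): theta=-0.3168 -0.9052 -0.8127 -0.5770 rad, qdot=0.0797 -0.1067 0.1652 0.0414 rad/s, ee=0.1504 0.2364 0.8774 m, u=1.4656 4.7705 -1.8849 0.8461 N·m.
t=1.3200 s (step 132): theta=-0.3152 -0.9073 -0.8094 -0.5762 rad, qdot=0.0781 -0.1033 0.1609 0.0410 rad/s, ee=0.1482 0.2379 0.8771 m.


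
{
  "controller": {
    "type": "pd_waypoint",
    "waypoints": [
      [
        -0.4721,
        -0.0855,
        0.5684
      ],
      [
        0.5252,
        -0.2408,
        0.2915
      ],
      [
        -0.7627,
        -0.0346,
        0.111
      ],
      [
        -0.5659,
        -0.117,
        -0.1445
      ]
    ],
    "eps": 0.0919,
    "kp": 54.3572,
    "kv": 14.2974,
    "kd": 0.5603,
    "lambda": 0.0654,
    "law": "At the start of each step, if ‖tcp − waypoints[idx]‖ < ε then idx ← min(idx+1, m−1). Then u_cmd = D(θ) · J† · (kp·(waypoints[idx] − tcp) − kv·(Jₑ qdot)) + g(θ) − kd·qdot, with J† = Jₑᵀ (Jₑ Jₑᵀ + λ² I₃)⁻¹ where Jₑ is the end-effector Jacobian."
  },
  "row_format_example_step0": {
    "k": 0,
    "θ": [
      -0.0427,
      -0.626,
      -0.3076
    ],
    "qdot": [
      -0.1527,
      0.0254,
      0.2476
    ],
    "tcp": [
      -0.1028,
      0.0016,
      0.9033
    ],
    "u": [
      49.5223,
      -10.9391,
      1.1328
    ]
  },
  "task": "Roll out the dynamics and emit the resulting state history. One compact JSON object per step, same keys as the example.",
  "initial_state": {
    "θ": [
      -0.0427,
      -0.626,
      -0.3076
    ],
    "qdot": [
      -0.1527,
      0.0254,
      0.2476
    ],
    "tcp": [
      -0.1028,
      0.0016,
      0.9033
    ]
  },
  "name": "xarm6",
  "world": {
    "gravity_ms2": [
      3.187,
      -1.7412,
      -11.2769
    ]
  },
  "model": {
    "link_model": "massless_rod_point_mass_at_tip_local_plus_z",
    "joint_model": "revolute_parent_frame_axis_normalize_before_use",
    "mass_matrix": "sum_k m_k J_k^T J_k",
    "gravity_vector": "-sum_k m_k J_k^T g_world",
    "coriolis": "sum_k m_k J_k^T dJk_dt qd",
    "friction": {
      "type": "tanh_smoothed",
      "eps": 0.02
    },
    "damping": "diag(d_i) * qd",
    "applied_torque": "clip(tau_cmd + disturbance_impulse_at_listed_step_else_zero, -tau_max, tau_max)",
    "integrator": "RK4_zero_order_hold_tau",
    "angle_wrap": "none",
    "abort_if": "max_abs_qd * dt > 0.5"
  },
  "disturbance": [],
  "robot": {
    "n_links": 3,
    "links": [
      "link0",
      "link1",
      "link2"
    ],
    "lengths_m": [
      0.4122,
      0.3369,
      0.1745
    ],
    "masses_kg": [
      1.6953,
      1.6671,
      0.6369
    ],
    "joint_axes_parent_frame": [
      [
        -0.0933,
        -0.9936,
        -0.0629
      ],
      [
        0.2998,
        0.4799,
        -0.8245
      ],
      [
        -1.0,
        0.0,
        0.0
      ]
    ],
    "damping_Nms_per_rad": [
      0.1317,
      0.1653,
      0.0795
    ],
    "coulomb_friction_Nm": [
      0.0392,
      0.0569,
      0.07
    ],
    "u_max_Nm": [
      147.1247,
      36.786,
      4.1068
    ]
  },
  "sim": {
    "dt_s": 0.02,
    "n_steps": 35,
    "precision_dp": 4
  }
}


{"k":1,"\u03b8":[-0.0439,-0.6422,-0.3152],"qdot":[0.0489,-1.5733,-0.94],"tcp":[-0.1049,0.0008,0.9024],"u":[35.7821,-6.992,1.5659]}
{"k":2,"\u03b8":[-0.0401,-0.6765,-0.3318],"qdot":[0.3295,-1.863,-0.737],"tcp":[-0.1148,-0.0004,0.8996],"u":[26.0549,-4.6662,1.1185]}
{"k":3,"\u03b8":[-0.0313,-0.7148,-0.3456],"qdot":[0.5445,-1.9764,-0.6449],"tcp":[-0.1302,-0.0009,0.8958],"u":[18.5047,-2.9392,0.8265]}
{"k":4,"\u03b8":[-0.019,-0.7548,-0.3577],"qdot":[0.6906,-2.0358,-0.5742],"tcp":[-0.1492,-0.0011,0.8911],"u":[12.5718,-1.6013,0.5996]}
{"k":5,"\u03b8":[-0.0043,-0.7958,-0.3685],"qdot":[0.7794,-2.0748,-0.5072],"tcp":[-0.1703,-0.0011,0.8855],"u":[7.8651,-0.545,0.413]}
{"k":6,"\u03b8":[0.0117,-0.8375,-0.3779],"qdot":[0.8231,-2.1048,-0.4394],"tcp":[-0.1926,-0.001,0.879],"u":[4.1003,0.2989,0.2561]}
{"k":7,"\u03b8":[0.0283,-0.8798,-0.386],"qdot":[0.8318,-2.13,-0.3691],"tcp":[-0.2154,-0.0011,0.8718],"u":[1.0684,0.9793,0.1225]}
{"k":8,"\u03b8":[0.0447,-0.9226,-0.3926],"qdot":[0.8137,-2.1518,-0.2958],"tcp":[-0.2379,-0.0012,0.8638],"u":[-1.383,1.5317,0.0074]}
{"k":9,"\u03b8":[0.0606,-0.9657,-0.3978],"qdot":[0.7753,-2.1698,-0.219],"tcp":[-0.2599,-0.0016,0.8554],"u":[-3.3633,1.9822,-0.0924]}
{"k":10,"\u03b8":[0.0756,-1.0092,-0.4014],"qdot":[0.7221,-2.1828,-0.1391],"tcp":[-0.2809,-0.0022,0.8465],"u":[-4.9499,2.35,-0.1794]}
{"k":11,"\u03b8":[0.0894,-1.0529,-0.4034],"qdot":[0.6586,-2.189,-0.0569],"tcp":[-0.3009,-0.0031,0.8374],"u":[-6.1958,2.6495,-0.2551]}
{"k":12,"\u03b8":[0.1019,-1.0966,-0.4038],"qdot":[0.5908,-2.1859,-0.0106],"tcp":[-0.3196,-0.0044,0.8281],"u":[-7.0591,2.8822,-0.2927]}
{"k":13,"\u03b8":[0.113,-1.1401,-0.4036],"qdot":[0.5226,-2.1698,0.0115],"tcp":[-0.3369,-0.0061,0.8188],"u":[-7.5574,3.0535,-0.3029]}
{"k":14,"\u03b8":[0.1228,-1.1831,-0.4033],"qdot":[0.4575,-2.1386,0.0215],"tcp":[-0.3526,-0.0082,0.8097],"u":[-7.751,3.1735,-0.298]}
{"k":15,"\u03b8":[0.1313,-1.2254,-0.4025],"qdot":[0.3966,-2.0915,0.0551],"tcp":[-0.3669,-0.0108,0.8008],"u":[-7.8131,3.2649,-0.3087]}
{"k":16,"\u03b8":[0.1387,-1.2666,-0.401],"qdot":[0.3404,-2.0322,0.0995],"tcp":[-0.3799,-0.0136,0.7921],"u":[-7.7803,3.3364,-0.3275]}
{"k":17,"\u03b8":[0.145,-1.3065,-0.3986],"qdot":[0.2896,-1.9636,0.1429],"tcp":[-0.3916,-0.0167,0.7838],"u":[-7.6677,3.392,-0.3466]}
{"k":18,"\u03b8":[0.1504,-1.345,-0.3955],"qdot":[0.2444,-1.8877,0.1801],"tcp":[-0.4021,-0.02,0.7759],"u":[-7.4936,3.4349,-0.3629]}
{"k":19,"\u03b8":[0.1549,-1.3819,-0.3916],"qdot":[0.2049,-1.8063,0.2112],"tcp":[-0.4116,-0.0234,0.7683],"u":[-7.2849,3.4684,-0.3772]}
{"k":20,"\u03b8":[0.1586,-1.4172,-0.3872],"qdot":[0.1705,-1.7214,0.2371],"tcp":[-0.4201,-0.027,0.7611],"u":[-7.0635,3.4951,-0.3904]}
{"k":21,"\u03b8":[0.1617,-1.4507,-0.3823],"qdot":[0.1407,-1.6348,0.2587],"tcp":[-0.4277,-0.0307,0.7544],"u":[-6.8451,3.5173,-0.4031]}
{"k":22,"\u03b8":[0.1643,-1.4825,-0.377],"qdot":[0.115,-1.5478,0.277],"tcp":[-0.4345,-0.0344,0.748],"u":[-6.6396,3.5361,-0.4157]}
{"k":23,"\u03b8":[0.1664,-1.5126,-0.3713],"qdot":[0.0926,-1.4617,0.2925],"tcp":[-0.4406,-0.0381,0.742],"u":[-6.4524,3.5525,-0.4286]}
{"k":24,"\u03b8":[0.168,-1.5409,-0.3654],"qdot":[0.0731,-1.3774,0.3061],"tcp":[-0.446,-0.0418,0.7364],"u":[-6.2851,3.5669,-0.4419]}
{"k":25,"\u03b8":[0.1693,-1.5676,-0.3592],"qdot":[0.0559,-1.2953,0.3182],"tcp":[-0.4509,-0.0454,0.7311],"u":[-6.1373,3.5796,-0.4553]}
{"k":26,"\u03b8":[0.1703,-1.5927,-0.3528],"qdot":[0.0405,-1.216,0.3292],"tcp":[-0.4552,-0.049,0.7261],"u":[-6.0072,3.5908,-0.469]}
{"k":27,"\u03b8":[0.171,-1.6163,-0.3461],"qdot":[0.0267,-1.1398,0.3394],"tcp":[-0.459,-0.0525,0.7215],"u":[-5.8923,3.6005,-0.4826]}
{"k":28,"\u03b8":[0.1714,-1.6383,-0.3393],"qdot":[0.0141,-1.0665,0.3486],"tcp":[-0.4624,-0.0558,0.7172],"u":[-5.7903,3.6085,-0.4959]}
{"k":29,"\u03b8":[0.1716,-1.659,-0.3323],"qdot":[0.0027,-0.9963,0.3569],"tcp":[-0.4654,-0.0591,0.7132],"u":[-5.6998,3.6149,-0.5088]}
{"k":30,"\u03b8":[0.1715,-1.6782,-0.3251],"qdot":[-0.0076,-0.929,0.3644],"tcp":[-0.4681,-0.0623,0.7095],"u":[-5.6198,3.6198,-0.5212]}
{"k":31,"\u03b8":[0.1713,-1.6961,-0.3178],"qdot":[-0.0172,-0.865,0.372],"tcp":[-0.4704,-0.0653,0.706],"u":[-5.5485,3.6235,-0.5335]}
{"k":32,"\u03b8":[0.1708,-1.7128,-0.3103],"qdot":[-0.0263,-0.8042,0.38],"tcp":[-0.4725,-0.0682,0.7028],"u":[-5.4824,3.6265,-0.5457]}
{"k":33,"\u03b8":[0.1702,-1.7283,-0.3027],"qdot":[-0.0351,-0.7468,0.3883],"tcp":[-0.4742,-0.071,0.6999],"u":[-5.4179,3.6287,-0.5577]}
{"k":34,"\u03b8":[0.1695,-1.7427,-0.2949],"qdot":[-0.0437,-0.6925,0.3969],"tcp":[-0.4758,-0.0736,0.6971],"u":[-5.3526,3.6302,-0.5693]}
{"k":35,"\u03b8":[0.1685,-1.756,-0.2869],"qdot":[-0.052,-0.6412,0.4056],"tcp":[-0.4771,-0.0762,0.6946]}


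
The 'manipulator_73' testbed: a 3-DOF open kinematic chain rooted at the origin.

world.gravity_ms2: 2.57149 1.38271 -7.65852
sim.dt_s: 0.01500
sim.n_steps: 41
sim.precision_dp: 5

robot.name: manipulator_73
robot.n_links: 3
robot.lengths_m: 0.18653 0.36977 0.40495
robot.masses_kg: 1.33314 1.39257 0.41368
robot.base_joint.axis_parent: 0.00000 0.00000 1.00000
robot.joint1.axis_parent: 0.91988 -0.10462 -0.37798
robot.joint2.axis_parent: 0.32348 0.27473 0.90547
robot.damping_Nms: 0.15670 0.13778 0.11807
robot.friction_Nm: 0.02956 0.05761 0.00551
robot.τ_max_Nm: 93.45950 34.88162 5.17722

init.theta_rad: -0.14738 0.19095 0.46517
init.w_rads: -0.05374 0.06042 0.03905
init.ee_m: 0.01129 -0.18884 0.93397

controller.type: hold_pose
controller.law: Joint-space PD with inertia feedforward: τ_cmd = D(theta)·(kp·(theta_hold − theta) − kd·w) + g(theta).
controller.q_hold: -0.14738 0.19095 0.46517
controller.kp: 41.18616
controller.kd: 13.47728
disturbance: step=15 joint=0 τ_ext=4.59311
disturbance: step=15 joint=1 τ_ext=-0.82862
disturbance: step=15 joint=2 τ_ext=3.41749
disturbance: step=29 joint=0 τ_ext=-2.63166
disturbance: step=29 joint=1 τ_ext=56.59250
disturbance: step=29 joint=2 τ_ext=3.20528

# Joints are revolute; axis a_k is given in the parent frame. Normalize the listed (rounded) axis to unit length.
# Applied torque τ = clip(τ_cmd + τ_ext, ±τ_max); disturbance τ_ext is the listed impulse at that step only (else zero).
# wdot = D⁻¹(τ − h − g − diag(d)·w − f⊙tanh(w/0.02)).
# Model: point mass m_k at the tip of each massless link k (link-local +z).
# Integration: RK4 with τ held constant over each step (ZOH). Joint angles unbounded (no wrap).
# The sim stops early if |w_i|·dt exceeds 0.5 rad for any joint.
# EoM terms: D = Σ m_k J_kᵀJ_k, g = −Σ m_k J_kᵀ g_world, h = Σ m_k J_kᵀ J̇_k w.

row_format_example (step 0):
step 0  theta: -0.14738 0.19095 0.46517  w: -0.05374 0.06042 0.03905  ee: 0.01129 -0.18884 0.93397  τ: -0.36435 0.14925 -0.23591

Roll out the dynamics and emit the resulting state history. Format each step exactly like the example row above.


step 1  theta: -0.14772 0.19179 0.46530  w: -0.01494 0.04856 0.00496  ee: 0.01103 -0.18942 0.93383  τ: -0.37440 0.21340 -0.23359
step 2  theta: -0.14777 0.19243 0.46524  w: -0.01133 0.03576 0.00772  ee: 0.01085 -0.18985 0.93372  τ: -0.38011 0.26730 -0.23221
step 3  theta: -0.14780 0.19291 0.46522  w: -0.00987 0.02522 0.00998  ee: 0.01072 -0.19017 0.93364  τ: -0.38440 0.31240 -0.23086
step 4  theta: -0.14781 0.19323 0.46522  w: -0.00881 0.01686 0.01082  ee: 0.01064 -0.19039 0.93359  τ: -0.38766 0.34931 -0.22960
step 5  theta: -0.14780 0.19345 0.46524  w: -0.00776 0.01046 0.01056  ee: 0.01059 -0.19054 0.93355  τ: -0.39011 0.37854 -0.22851
step 6  theta: -0.14778 0.19359 0.46524  w: -0.00678 0.00571 0.00970  ee: 0.01056 -0.19063 0.93353  τ: -0.39188 0.40095 -0.22760
step 7  theta: -0.14775 0.19366 0.46523  w: -0.00600 0.00228 0.00869  ee: 0.01055 -0.19068 0.93352  τ: -0.39314 0.41779 -0.22687
step 8  theta: -0.14771 0.19369 0.46521  w: -0.00546 -0.00018 0.00779  ee: 0.01054 -0.19069 0.93351  τ: -0.39400 0.43037 -0.22630
step 9  theta: -0.14767 0.19369 0.46518  w: -0.00511 -0.00192 0.00707  ee: 0.01055 -0.19069 0.93351  τ: -0.39459 0.43977 -0.22586
step 10  theta: -0.14762 0.19367 0.46514  w: -0.00489 -0.00314 0.00652  ee: 0.01056 -0.19067 0.93352  τ: -0.39499 0.44686 -0.22551
step 11  theta: -0.14757 0.19363 0.46510  w: -0.00476 -0.00398 0.00612  ee: 0.01057 -0.19064 0.93353  τ: -0.39526 0.45224 -0.22525
step 12  theta: -0.14752 0.19358 0.46505  w: -0.00468 -0.00455 0.00583  ee: 0.01059 -0.19060 0.93354  τ: -0.39542 0.45637 -0.22504
step 13  theta: -0.14747 0.19352 0.46500  w: -0.00464 -0.00492 0.00564  ee: 0.01060 -0.19055 0.93355  τ: -0.39553 0.45959 -0.22488
step 14  theta: -0.14742 0.19346 0.46494  w: -0.00462 -0.00515 0.00552  ee: 0.01062 -0.19051 0.93356  τ: -0.39558 0.46213 -0.22475
step 15  theta: -0.14737 0.19339 0.46489  w: -0.00462 -0.00527 0.00545  ee: 0.01064 -0.19046 0.93358  τ: 4.19751 -0.36446 3.19285
step 16  theta: -0.13250 0.19331 0.48305  w: 1.95127 0.00182 2.38362  ee: 0.01598 -0.19193 0.93281  τ: -1.31695 0.57378 -0.91411
step 17  theta: -0.10742 0.19353 0.51374  w: 1.40396 0.02406 1.72051  ee: 0.02509 -0.19428 0.93142  τ: -1.12358 0.43725 -0.77692
step 18  theta: -0.08951 0.19393 0.53575  w: 0.99129 0.02723 1.22299  ee: 0.03168 -0.19584 0.93036  τ: -0.97375 0.37181 -0.66730
step 19  theta: -0.07704 0.19431 0.55127  w: 0.67763 0.02228 0.85182  ee: 0.03633 -0.19686 0.92958  τ: -0.85698 0.34226 -0.58085
step 20  theta: -0.06870 0.19459 0.56194  w: 0.43826 0.01470 0.57574  ee: 0.03950 -0.19751 0.92904  τ: -0.76556 0.33048 -0.51305
step 21  theta: -0.06351 0.19475 0.56901  w: 0.25620 0.00734 0.36994  ee: 0.04155 -0.19791 0.92869  τ: -0.69371 0.32615 -0.45998
step 22  theta: -0.06071 0.19482 0.57339  w: 0.11858 0.00141 0.21620  ee: 0.04275 -0.19814 0.92847  τ: -0.63704 0.32401 -0.41844
step 23  theta: -0.05972 0.19481 0.57576  w: 0.01814 -0.00258 0.09868  ee: 0.04331 -0.19825 0.92836  τ: -0.59257 0.32225 -0.38590
step 24  theta: -0.05984 0.19476 0.57643  w: -0.01774 -0.00149 -0.02455  ee: 0.04340 -0.19827 0.92834  τ: -0.56269 0.32104 -0.36079
step 25  theta: -0.06026 0.19475 0.57546  w: -0.03885 -0.00081 -0.10182  ee: 0.04317 -0.19822 0.92839  τ: -0.54303 0.32106 -0.34396
step 26  theta: -0.06098 0.19473 0.57355  w: -0.05786 -0.00078 -0.15104  ee: 0.04274 -0.19811 0.92848  τ: -0.52753 0.32162 -0.33108
step 27  theta: -0.06198 0.19472 0.57106  w: -0.07484 -0.00110 -0.18118  ee: 0.04217 -0.19797 0.92860  τ: -0.51498 0.32251 -0.32097
step 28  theta: -0.06320 0.19470 0.56820  w: -0.08830 -0.00143 -0.19967  ee: 0.04150 -0.19781 0.92873  τ: -0.50480 0.32368 -0.31288
step 29  theta: -0.06460 0.19468 0.56512  w: -0.09802 -0.00168 -0.21079  ee: 0.04077 -0.19764 0.92888  τ: -3.12817 34.88162 2.89897
step 30  theta: -0.08919 0.20169 0.60467  w: -2.79533 0.98090 5.07026  ee: 0.04030 -0.20620 0.92578  τ: -0.01640 -6.79307 -0.89367
step 31  theta: -0.11526 0.21620 0.65734  w: -0.91178 0.92624 2.19290  ee: 0.03940 -0.22059 0.92052  τ: -0.18127 -5.62517 -0.69262
step 32  theta: -0.12333 0.22903 0.67972  w: -0.24229 0.77585 0.88935  ee: 0.03789 -0.23095 0.91689  τ: -0.27763 -4.66781 -0.57989
step 33  theta: -0.12510 0.23946 0.68819  w: -0.02372 0.61184 0.28321  ee: 0.03618 -0.23852 0.91434  τ: -0.34145 -3.87019 -0.51130
step 34  theta: -0.12511 0.24750 0.69025  w: 0.00175 0.45800 0.02588  ee: 0.03448 -0.24401 0.91256  τ: -0.38295 -3.19802 -0.46582
step 35  theta: -0.12521 0.25338 0.68964  w: -0.01431 0.32642 -0.10213  ee: 0.03288 -0.24789 0.91133  τ: -0.41648 -2.62770 -0.43372
step 36  theta: -0.12555 0.25746 0.68751  w: -0.03025 0.21773 -0.18306  ee: 0.03144 -0.25048 0.91055  τ: -0.44553 -2.14318 -0.40945
step 37  theta: -0.12614 0.26005 0.68440  w: -0.04741 0.12826 -0.23136  ee: 0.03016 -0.25202 0.91014  τ: -0.46908 -1.73134 -0.39029
step 38  theta: -0.12698 0.26143 0.68072  w: -0.06402 0.05518 -0.25880  ee: 0.02904 -0.25273 0.91003  τ: -0.48754 -1.38107 -0.37471
step 39  theta: -0.12804 0.26181 0.67672  w: -0.07626 -0.00307 -0.27684  ee: 0.02807 -0.25277 0.91015  τ: -0.50174 -1.08646 -0.36176
step 40  theta: -0.12920 0.26145 0.67241  w: -0.07788 -0.04553 -0.29770  ee: 0.02722 -0.25228 0.91045  τ: -0.51233 -0.85337 -0.35104
step 41  theta: -0.13038 0.26052 0.66786  w: -0.07933 -0.07864 -0.30894  ee: 0.02647 -0.25141 0.91089


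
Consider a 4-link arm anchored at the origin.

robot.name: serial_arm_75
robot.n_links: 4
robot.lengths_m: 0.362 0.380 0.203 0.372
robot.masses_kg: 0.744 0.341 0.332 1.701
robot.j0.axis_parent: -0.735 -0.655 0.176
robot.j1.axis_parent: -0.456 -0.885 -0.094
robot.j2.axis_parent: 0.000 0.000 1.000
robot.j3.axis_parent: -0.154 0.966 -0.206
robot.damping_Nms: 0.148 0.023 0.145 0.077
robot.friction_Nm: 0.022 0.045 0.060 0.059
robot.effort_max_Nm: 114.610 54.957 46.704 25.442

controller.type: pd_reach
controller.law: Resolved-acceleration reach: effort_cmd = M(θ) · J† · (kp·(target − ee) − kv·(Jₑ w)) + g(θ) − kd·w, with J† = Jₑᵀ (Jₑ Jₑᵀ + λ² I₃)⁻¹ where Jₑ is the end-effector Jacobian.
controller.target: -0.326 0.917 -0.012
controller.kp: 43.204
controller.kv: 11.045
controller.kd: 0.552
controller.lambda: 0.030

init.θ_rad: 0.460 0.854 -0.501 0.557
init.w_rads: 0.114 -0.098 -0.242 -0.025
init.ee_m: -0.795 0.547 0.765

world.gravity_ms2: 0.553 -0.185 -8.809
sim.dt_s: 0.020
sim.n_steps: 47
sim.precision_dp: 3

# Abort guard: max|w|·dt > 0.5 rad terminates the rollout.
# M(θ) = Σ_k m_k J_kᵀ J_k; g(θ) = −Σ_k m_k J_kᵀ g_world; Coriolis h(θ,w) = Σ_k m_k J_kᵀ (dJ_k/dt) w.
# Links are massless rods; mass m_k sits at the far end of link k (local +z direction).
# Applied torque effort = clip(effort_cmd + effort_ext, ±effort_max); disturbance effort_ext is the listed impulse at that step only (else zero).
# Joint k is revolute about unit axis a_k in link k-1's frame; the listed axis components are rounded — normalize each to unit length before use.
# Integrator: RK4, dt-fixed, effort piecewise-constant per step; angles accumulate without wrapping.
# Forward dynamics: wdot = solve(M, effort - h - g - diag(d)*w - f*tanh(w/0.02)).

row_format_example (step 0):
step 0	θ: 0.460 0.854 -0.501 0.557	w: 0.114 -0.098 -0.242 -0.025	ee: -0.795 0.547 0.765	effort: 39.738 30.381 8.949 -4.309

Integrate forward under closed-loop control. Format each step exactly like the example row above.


step 1	θ: 0.459 0.872 -0.474 0.587	w: -0.201 1.813 2.735 2.921	ee: -0.792 0.550 0.758	effort: 26.375 18.894 5.700 -3.728
step 2	θ: 0.455 0.915 -0.411 0.658	w: -0.116 2.486 3.492 4.126	ee: -0.784 0.558 0.740	effort: 14.563 9.628 4.653 -1.941
step 3	θ: 0.455 0.967 -0.339 0.745	w: 0.066 2.653 3.676 4.529	ee: -0.774 0.570 0.715	effort: 4.577 2.149 3.850 -0.191
step 4	θ: 0.458 1.020 -0.264 0.835	w: 0.249 2.587 3.775 4.527	ee: -0.763 0.584 0.683	effort: -3.649 -3.811 2.807 1.221
step 5	θ: 0.464 1.070 -0.188 0.924	w: 0.416 2.391 3.876 4.317	ee: -0.750 0.600 0.648	effort: -10.311 -8.485 1.498 2.265
step 6	θ: 0.474 1.115 -0.109 1.007	w: 0.558 2.118 3.989 3.997	ee: -0.735 0.617 0.609	effort: -15.641 -12.095 0.008 2.996
step 7	θ: 0.486 1.154 -0.029 1.083	w: 0.674 1.797 4.106 3.623	ee: -0.720 0.635 0.569	effort: -19.855 -14.830 -1.559 3.486
step 8	θ: 0.501 1.186 0.054 1.152	w: 0.765 1.448 4.221 3.230	ee: -0.703 0.653 0.528	effort: -23.145 -16.856 -3.111 3.794
step 9	θ: 0.517 1.212 0.140 1.212	w: 0.832 1.082 4.326 2.842	ee: -0.686 0.670 0.486	effort: -25.677 -18.312 -4.576 3.968
step 10	θ: 0.534 1.230 0.227 1.265	w: 0.879 0.707 4.418 2.481	ee: -0.669 0.687 0.445	effort: -27.594 -19.317 -5.903 4.035
step 11	θ: 0.552 1.240 0.316 1.312	w: 0.911 0.329 4.494 2.160	ee: -0.651 0.702 0.406	effort: -29.019 -19.975 -7.060 4.012
step 12	θ: 0.570 1.243 0.406 1.352	w: 0.929 -0.048 4.553 1.892	ee: -0.633 0.716 0.367	effort: -30.066 -20.387 -8.032 3.907
step 13	θ: 0.589 1.239 0.497 1.388	w: 0.932 -0.411 4.593 1.680	ee: -0.616 0.728 0.330	effort: -30.845 -20.659 -8.814 3.728
step 14	θ: 0.607 1.227 0.589 1.420	w: 0.937 -0.778 4.617 1.534	ee: -0.599 0.737 0.296	effort: -31.433 -20.842 -9.415 3.474
step 15	θ: 0.626 1.208 0.682 1.449	w: 0.948 -1.154 4.624 1.455	ee: -0.583 0.745 0.264	effort: -31.911 -21.028 -9.846 3.151
step 16	θ: 0.645 1.181 0.774 1.478	w: 0.976 -1.556 4.622 1.444	ee: -0.569 0.750 0.235	effort: -32.304 -21.302 -10.123 2.766
step 17	θ: 0.665 1.145 0.867 1.507	w: 1.044 -2.022 4.617 1.510	ee: -0.556 0.753 0.208	effort: -32.357 -21.658 -10.265 2.319
step 18	θ: 0.688 1.099 0.959 1.539	w: 1.209 -2.638 4.603 1.690	ee: -0.544 0.754 0.185	effort: -30.548 -21.437 -10.271 1.788
step 19	θ: 0.716 1.037 1.049 1.577	w: 1.617 -3.535 4.431 2.080	ee: -0.534 0.753 0.165	effort: -22.380 -17.594 -10.023 1.129
step 20	θ: 0.756 0.957 1.128 1.625	w: 2.432 -4.568 3.466 2.698	ee: -0.526 0.752 0.149	effort: -11.190 -9.675 -9.177 0.432
step 21	θ: 0.813 0.862 1.177 1.682	w: 3.227 -4.882 1.448 2.996	ee: -0.519 0.751 0.135	effort: -9.265 -6.142 -7.750 0.116
step 22	θ: 0.881 0.768 1.188 1.740	w: 3.578 -4.556 -0.375 2.752	ee: -0.513 0.752 0.123	effort: -12.299 -6.534 -6.565 0.269
step 23	θ: 0.953 0.681 1.169 1.791	w: 3.667 -4.218 -1.460 2.323	ee: -0.507 0.756 0.112	effort: -16.528 -8.131 -5.966 0.596
step 24	θ: 1.026 0.599 1.135 1.832	w: 3.618 -4.029 -1.934 1.856	ee: -0.500 0.760 0.101	effort: -20.837 -9.780 -5.799 0.941
step 25	θ: 1.096 0.519 1.096 1.864	w: 3.437 -3.898 -1.970 1.373	ee: -0.494 0.765 0.090	effort: -24.227 -10.899 -5.902 1.252
step 26	θ: 1.162 0.443 1.059 1.887	w: 3.144 -3.724 -1.752 0.914	ee: -0.488 0.770 0.079	effort: -26.273 -11.420 -6.121 1.489
step 27	θ: 1.221 0.371 1.027 1.901	w: 2.798 -3.494 -1.433 0.524	ee: -0.482 0.775 0.069	effort: -27.240 -11.547 -6.345 1.631
step 28	θ: 1.274 0.304 1.001 1.909	w: 2.455 -3.247 -1.104 0.222	ee: -0.477 0.781 0.059	effort: -27.509 -11.446 -6.513 1.679
step 29	θ: 1.320 0.241 0.982 1.911	w: 2.143 -3.011 -0.811 -0.000	ee: -0.471 0.786 0.049	effort: -27.342 -11.204 -6.606 1.652
step 30	θ: 1.360 0.183 0.968 1.909	w: 1.874 -2.798 -0.570 -0.150	ee: -0.465 0.792 0.041	effort: -26.907 -10.872 -6.622 1.546
step 31	θ: 1.395 0.129 0.959 1.905	w: 1.645 -2.611 -0.383 -0.256	ee: -0.458 0.797 0.033	effort: -26.313 -10.485 -6.571 1.411
step 32	θ: 1.426 0.079 0.953 1.899	w: 1.453 -2.445 -0.245 -0.332	ee: -0.452 0.802 0.027	effort: -25.636 -10.073 -6.470 1.262
step 33	θ: 1.453 0.032 0.949 1.892	w: 1.292 -2.297 -0.147 -0.387	ee: -0.446 0.807 0.021	effort: -24.930 -9.657 -6.333 1.107
step 34	θ: 1.478 -0.013 0.947 1.884	w: 1.156 -2.161 -0.079 -0.425	ee: -0.440 0.812 0.016	effort: -24.232 -9.254 -6.175 0.951
step 35	θ: 1.500 -0.055 0.945 1.875	w: 1.041 -2.036 -0.036 -0.452	ee: -0.434 0.816 0.012	effort: -23.567 -8.874 -6.006 0.798
step 36	θ: 1.519 -0.094 0.945 1.866	w: 0.943 -1.917 -0.013 -0.471	ee: -0.429 0.821 0.009	effort: -22.943 -8.521 -5.831 0.651
step 37	θ: 1.537 -0.132 0.945 1.856	w: 0.860 -1.804 -0.007 -0.484	ee: -0.423 0.825 0.006	effort: -22.367 -8.196 -5.654 0.511
step 38	θ: 1.554 -0.167 0.945 1.846	w: 0.788 -1.696 -0.009 -0.491	ee: -0.417 0.830 0.004	effort: -21.859 -7.911 -5.489 0.380
step 39	θ: 1.569 -0.199 0.944 1.836	w: 0.725 -1.593 -0.011 -0.494	ee: -0.412 0.834 0.002	effort: -21.426 -7.666 -5.343 0.256
step 40	θ: 1.583 -0.230 0.944 1.827	w: 0.668 -1.496 -0.014 -0.493	ee: -0.407 0.837 0.001	effort: -21.060 -7.460 -5.214 0.140
step 41	θ: 1.596 -0.259 0.944 1.817	w: 0.618 -1.404 -0.016 -0.489	ee: -0.402 0.841 -0.000	effort: -20.754 -7.286 -5.101 0.032
step 42	θ: 1.608 -0.287 0.943 1.807	w: 0.574 -1.317 -0.018 -0.483	ee: -0.397 0.845 -0.001	effort: -20.501 -7.142 -5.004 -0.068
step 43	θ: 1.619 -0.312 0.943 1.797	w: 0.533 -1.235 -0.019 -0.474	ee: -0.393 0.848 -0.002	effort: -20.294 -7.024 -4.921 -0.161
step 44	θ: 1.629 -0.336 0.943 1.788	w: 0.497 -1.157 -0.020 -0.465	ee: -0.388 0.851 -0.002	effort: -20.126 -6.929 -4.849 -0.247
step 45	θ: 1.639 -0.358 0.942 1.779	w: 0.465 -1.084 -0.021 -0.454	ee: -0.384 0.854 -0.003	effort: -19.992 -6.854 -4.788 -0.327
step 46	θ: 1.648 -0.379 0.942 1.770	w: 0.435 -1.015 -0.021 -0.442	ee: -0.380 0.857 -0.003	effort: -19.886 -6.795 -4.737 -0.401
step 47	θ: 1.656 -0.399 0.941 1.761	w: 0.408 -0.950 -0.021 -0.430	ee: -0.376 0.860 -0.003


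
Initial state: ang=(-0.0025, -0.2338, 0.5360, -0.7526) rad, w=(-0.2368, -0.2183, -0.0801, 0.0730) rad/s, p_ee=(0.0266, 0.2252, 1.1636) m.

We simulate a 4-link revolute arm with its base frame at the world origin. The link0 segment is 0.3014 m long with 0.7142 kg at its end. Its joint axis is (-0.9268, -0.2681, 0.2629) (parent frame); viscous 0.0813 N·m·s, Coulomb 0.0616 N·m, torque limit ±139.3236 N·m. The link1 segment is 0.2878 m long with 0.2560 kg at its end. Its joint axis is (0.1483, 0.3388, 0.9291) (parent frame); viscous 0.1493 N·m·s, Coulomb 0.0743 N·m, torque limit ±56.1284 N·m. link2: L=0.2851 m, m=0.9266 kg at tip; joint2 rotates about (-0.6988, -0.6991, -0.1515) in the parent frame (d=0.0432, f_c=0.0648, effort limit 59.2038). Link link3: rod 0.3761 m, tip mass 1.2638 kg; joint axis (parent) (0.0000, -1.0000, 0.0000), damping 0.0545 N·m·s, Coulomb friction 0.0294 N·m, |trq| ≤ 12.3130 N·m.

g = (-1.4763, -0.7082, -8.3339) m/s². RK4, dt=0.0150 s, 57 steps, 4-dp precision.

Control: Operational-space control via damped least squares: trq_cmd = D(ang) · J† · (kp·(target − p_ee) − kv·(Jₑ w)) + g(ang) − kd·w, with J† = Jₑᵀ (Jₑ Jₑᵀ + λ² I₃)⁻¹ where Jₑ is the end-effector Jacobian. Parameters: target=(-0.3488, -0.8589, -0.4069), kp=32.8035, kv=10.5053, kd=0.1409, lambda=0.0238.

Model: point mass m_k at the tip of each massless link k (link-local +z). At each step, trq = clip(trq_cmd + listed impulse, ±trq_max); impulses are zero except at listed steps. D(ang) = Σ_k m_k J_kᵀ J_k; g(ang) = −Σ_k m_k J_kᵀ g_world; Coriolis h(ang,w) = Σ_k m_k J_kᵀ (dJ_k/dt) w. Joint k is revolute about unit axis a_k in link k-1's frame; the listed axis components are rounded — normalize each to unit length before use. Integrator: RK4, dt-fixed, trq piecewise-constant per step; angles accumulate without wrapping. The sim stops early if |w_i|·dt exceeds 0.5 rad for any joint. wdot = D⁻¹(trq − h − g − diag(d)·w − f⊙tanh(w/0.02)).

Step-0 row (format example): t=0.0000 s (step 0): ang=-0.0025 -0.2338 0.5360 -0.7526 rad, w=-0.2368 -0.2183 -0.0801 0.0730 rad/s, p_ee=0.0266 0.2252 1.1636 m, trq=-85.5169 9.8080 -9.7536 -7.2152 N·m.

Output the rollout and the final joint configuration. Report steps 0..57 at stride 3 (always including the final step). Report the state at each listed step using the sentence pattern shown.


t=0.0450 s (step 3): ang=-0.2172 -0.3031 0.9186 -0.7402 rad, w=-7.8229 -0.5333 12.2789 4.2624 rad/s, p_ee=0.0228 0.1898 1.1242 m, trq=-67.8716 14.0187 -11.6727 -4.2523 N·m.
t=0.0900 s (step 6): ang=-0.6049 -0.3068 1.3465 -0.3289 rad, w=-8.9262 -0.5659 5.8391 13.1830 rad/s, p_ee=0.0080 0.1121 1.0096 m, trq=-14.6096 7.0512 -5.7133 -1.6423 N·m.
t=0.1350 s (step 9): ang=-0.9829 -0.3613 1.4716 0.3132 rad, w=-7.7259 -1.6495 0.4974 14.2220 rad/s, p_ee=-0.0152 -0.0092 0.8431 m, trq=14.3999 1.0547 -3.3228 -2.7902 N·m.
t=0.1800 s (step 12): ang=-1.2963 -0.4388 1.4379 0.9007 rad, w=-6.2271 -1.7297 -1.8158 11.8957 rad/s, p_ee=-0.0423 -0.1462 0.6692 m, trq=24.9568 -2.8387 -0.4710 -4.9492 N·m.
t=0.2250 s (step 15): ang=-1.5437 -0.5103 1.3148 1.3873 rad, w=-4.7579 -1.3901 -3.6840 9.8437 rad/s, p_ee=-0.0730 -0.2727 0.5095 m, trq=27.5224 -4.7935 1.8418 -6.3222 N·m.
t=0.2700 s (step 18): ang=-1.7237 -0.5553 1.1068 1.7893 rad, w=-3.2291 -0.5161 -5.5896 8.0825 rad/s, p_ee=-0.1048 -0.3771 0.3688 m, trq=26.6670 -5.6296 3.2768 -6.6797 N·m.
t=0.3150 s (step 21): ang=-1.8334 -0.5454 0.8128 2.1167 rad, w=-1.6167 1.1366 -7.4703 6.5040 rad/s, p_ee=-0.1354 -0.4557 0.2482 m, trq=22.8877 -6.0429 3.7938 -6.2098 N·m.
t=0.3600 s (step 24): ang=-1.8668 -0.4245 0.4432 2.3706 rad, w=0.1171 4.6181 -8.6824 4.5899 rad/s, p_ee=-0.1663 -0.5121 0.1478 m, trq=18.8827 -6.7201 3.9852 -4.6727 N·m.
t=0.4050 s (step 27): ang=-1.8682 -0.1957 0.1020 2.4941 rad, w=-0.6964 4.1014 -6.1922 0.9945 rad/s, p_ee=-0.1962 -0.5565 0.0657 m, trq=16.2976 -5.7427 3.4986 -1.9009 N·m.
t=0.4500 s (step 30): ang=-1.9192 -0.0731 -0.1583 2.5037 rad, w=-1.3711 1.6090 -5.6482 -0.3212 rad/s, p_ee=-0.2238 -0.5941 -0.0023 m, trq=19.5908 -5.7211 4.3582 0.2338 N·m.
t=0.4950 s (step 33): ang=-1.9803 -0.0317 -0.4116 2.4751 rad, w=-1.2774 0.3709 -5.5657 -0.9246 rad/s, p_ee=-0.2524 -0.6281 -0.0676 m, trq=24.4917 -6.3166 5.5407 2.2735 N·m.
t=0.5400 s (step 36): ang=-2.0296 -0.0298 -0.6538 2.4229 rad, w=-0.8869 -0.1955 -5.1214 -1.3942 rad/s, p_ee=-0.2806 -0.6562 -0.1324 m, trq=27.7662 -6.7749 6.1980 4.1176 N·m.
t=0.5850 s (step 39): ang=-2.0583 -0.0435 -0.8678 2.3512 rad, w=-0.3859 -0.3691 -4.3409 -1.7819 rad/s, p_ee=-0.3059 -0.6769 -0.1941 m, trq=28.3282 -7.0281 6.2544 5.4640 N·m.
t=0.6300 s (step 42): ang=-2.0649 -0.0604 -1.0421 2.2643 rad, w=0.0814 -0.3651 -3.3808 -2.0664 rad/s, p_ee=-0.3258 -0.6914 -0.2488 m, trq=26.4307 -7.0917 5.8518 6.1643 N·m.
t=0.6750 s (step 45): ang=-2.0531 -0.0757 -1.1719 2.1676 rad, w=0.4167 -0.3088 -2.3949 -2.2073 rad/s, p_ee=-0.3389 -0.7028 -0.2940 m, trq=23.2954 -6.9617 5.2045 6.2928 N·m.
t=0.7200 s (step 48): ang=-2.0298 -0.0886 -1.2598 2.0681 rad, w=0.5956 -0.2668 -1.5401 -2.1924 rad/s, p_ee=-0.3455 -0.7139 -0.3291 m, trq=19.9981 -6.6501 4.4719 6.0545 N·m.
t=0.7650 s (step 51): ang=-2.0016 -0.1000 -1.3134 1.9723 rad, w=0.6399 -0.2436 -0.8752 -2.0473 rad/s, p_ee=-0.3471 -0.7261 -0.3547 m, trq=17.2509 -6.2245 3.7762 5.6551 N·m.
t=0.8100 s (step 54): ang=-1.9736 -0.1106 -1.3413 1.8851 rad, w=0.5941 -0.2224 -0.3911 -1.8189 rad/s, p_ee=-0.3457 -0.7394 -0.3725 m, trq=15.2874 -5.7694 3.1984 5.2328 N·m.
t=0.8550 s (step 57): ang=-1.9489 -0.1199 -1.3508 1.8091 rad, w=0.5005 -0.1929 -0.0520 -1.5538 rad/s, p_ee=-0.3432 -0.7533 -0.3843 m.
final ang (rad): -1.9489 -0.1199 -1.3508 1.8091
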